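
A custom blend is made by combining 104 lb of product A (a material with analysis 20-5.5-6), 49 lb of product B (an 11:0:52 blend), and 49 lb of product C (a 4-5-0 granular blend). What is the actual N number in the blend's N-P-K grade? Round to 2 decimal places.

13.94% N

Total mass = 104 + 49 + 49 = 202 lb.
N mass = 20%×104 + 11%×49 + 4%×49 = 28.15 lb.
% N = 28.15 / 202 = 13.9356%.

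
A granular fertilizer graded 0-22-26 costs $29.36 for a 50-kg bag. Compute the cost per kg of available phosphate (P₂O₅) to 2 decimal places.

$2.67 per kg P₂O₅

P₂O₅ in bag = 50 × 22% = 11 kg.
Cost per kg P₂O₅ = $29.36 / 11 = $2.6691.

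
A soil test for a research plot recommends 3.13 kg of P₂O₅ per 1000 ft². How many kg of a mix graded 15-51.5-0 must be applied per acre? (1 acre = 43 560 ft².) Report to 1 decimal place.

264.7 kg of product per acre

Product per 1000 ft² = 3.13 / 51.5% = 6.07767 kg.
Convert to per acre: 6.07767 × 43.56 = 264.743 kg.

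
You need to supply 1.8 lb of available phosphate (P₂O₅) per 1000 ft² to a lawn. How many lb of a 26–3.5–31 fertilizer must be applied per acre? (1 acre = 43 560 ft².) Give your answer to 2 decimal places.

2240.23 lb of product per acre

Product per 1000 ft² = 1.8 / 3.5% = 51.4286 lb.
Convert to per acre: 51.4286 × 43.56 = 2240.229 lb.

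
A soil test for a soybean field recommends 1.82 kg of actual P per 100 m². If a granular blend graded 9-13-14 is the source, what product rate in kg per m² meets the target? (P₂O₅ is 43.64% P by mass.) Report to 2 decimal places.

As P₂O₅: 1.82 / 0.4364 = 4.17049 kg per 100 m².
Product per 100 m² = 4.17049 / 13% = 32.0807 kg.
Convert to per m²: 32.0807 × 0.01 = 0.320807 kg.

0.32 kg of product per sq m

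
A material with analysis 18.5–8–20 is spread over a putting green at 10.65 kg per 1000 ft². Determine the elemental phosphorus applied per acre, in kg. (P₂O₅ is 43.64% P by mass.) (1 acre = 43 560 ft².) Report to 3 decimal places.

P₂O₅ per 1000 ft² = 10.65 × 8% = 0.852 kg.
Elemental P = 0.852 × 0.4364 = 0.371813 kg per 1000 ft².
Convert to per acre: 0.371813 × 43.56 = 16.1962 kg.

16.196 kg P per acre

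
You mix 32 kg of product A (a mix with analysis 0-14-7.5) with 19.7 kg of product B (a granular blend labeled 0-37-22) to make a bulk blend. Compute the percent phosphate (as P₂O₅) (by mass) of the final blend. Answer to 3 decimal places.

Total mass = 32 + 19.7 = 51.7 kg.
P₂O₅ mass = 14%×32 + 37%×19.7 = 11.769 kg.
% P₂O₅ = 11.769 / 51.7 = 22.76402%.

22.764% P₂O₅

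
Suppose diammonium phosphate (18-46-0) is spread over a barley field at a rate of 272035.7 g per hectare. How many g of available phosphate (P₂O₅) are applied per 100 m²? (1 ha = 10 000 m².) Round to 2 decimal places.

P₂O₅ per hectare = 272035.7 × 46% = 125136 g.
Convert to per 100 m²: 125136 × 0.01 = 1251.364 g.

1251.36 g P₂O₅ per hundred sq m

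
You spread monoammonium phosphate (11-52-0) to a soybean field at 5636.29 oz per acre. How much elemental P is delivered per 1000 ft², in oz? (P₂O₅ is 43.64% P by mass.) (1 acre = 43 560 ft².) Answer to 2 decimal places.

29.36 oz P per thousand sq ft

P₂O₅ per acre = 5636.29 × 52% = 2930.87 oz.
Elemental P = 2930.87 × 0.4364 = 1279.03 oz per acre.
Convert to per 1000 ft²: 1279.03 × 0.0229568 = 29.3625 oz.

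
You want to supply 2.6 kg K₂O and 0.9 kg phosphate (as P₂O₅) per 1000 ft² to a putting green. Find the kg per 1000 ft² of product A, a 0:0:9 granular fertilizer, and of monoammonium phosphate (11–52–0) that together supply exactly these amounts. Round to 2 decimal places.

28.89 kg product A, 1.73 kg monoammonium phosphate

Per-1000 ft² balance (a = product A, b = monoammonium phosphate):
K₂O: 0.09·a + 0·b = 2.6
P₂O₅: 0·a + 0.52·b = 0.9
Solving simultaneously: a = 28.8889, b = 1.73077.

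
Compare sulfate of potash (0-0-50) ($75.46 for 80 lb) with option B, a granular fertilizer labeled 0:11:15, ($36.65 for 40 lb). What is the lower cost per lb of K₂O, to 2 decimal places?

$1.89 per lb K₂O (sulfate of potash)

sulfate of potash: K₂O per bag = 80 × 50% = 40 lb; cost = 75.46 / 40 = $1.8865/lb K₂O.
option B: K₂O per bag = 40 × 15% = 6 lb; cost = 36.65 / 6 = $6.1083/lb K₂O.
sulfate of potash is cheaper.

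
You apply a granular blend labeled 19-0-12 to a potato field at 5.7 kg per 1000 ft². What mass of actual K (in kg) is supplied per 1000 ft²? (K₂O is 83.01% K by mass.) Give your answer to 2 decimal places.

K₂O per 1000 ft² = 5.7 × 12% = 0.684 kg.
Elemental K = 0.684 × 0.8301 = 0.567788 kg per 1000 ft².

0.57 kg K per thousand sq ft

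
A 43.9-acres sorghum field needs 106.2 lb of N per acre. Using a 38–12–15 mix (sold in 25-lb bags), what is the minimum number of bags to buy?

491 bags

Product per acre = 106.2 / 38% = 279.474 lb.
Total product = 279.474 × 43.9 = 12268.9 lb.
Bags = ⌈12268.9 / 25⌉ = 491.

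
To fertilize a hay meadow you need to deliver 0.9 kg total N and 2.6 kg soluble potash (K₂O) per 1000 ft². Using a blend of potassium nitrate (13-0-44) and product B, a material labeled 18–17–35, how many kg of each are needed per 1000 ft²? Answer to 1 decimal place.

Per-1000 ft² balance (a = potassium nitrate, b = product B):
N: 0.13·a + 0.18·b = 0.9
K₂O: 0.44·a + 0.35·b = 2.6
Eliminate b: (row1) − 0.18/0.35·(row2) → -0.0962857·a = -0.437143, so a = 4.54006.
Then b = (2.6 − 0.44·4.54006) / 0.35 = 1.72107.

4.5 kg potassium nitrate, 1.7 kg product B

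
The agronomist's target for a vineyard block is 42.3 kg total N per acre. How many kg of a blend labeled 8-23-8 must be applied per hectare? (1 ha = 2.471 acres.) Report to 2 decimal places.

1306.54 kg of product per hectare

Product per acre = 42.3 / 8% = 528.75 kg.
Convert to per hectare: 528.75 × 2.471 = 1306.541 kg.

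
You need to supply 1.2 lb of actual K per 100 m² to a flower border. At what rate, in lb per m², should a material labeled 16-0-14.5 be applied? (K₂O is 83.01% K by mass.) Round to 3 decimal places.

0.100 lb of product per sq m

As K₂O: 1.2 / 0.8301 = 1.44561 lb per 100 m².
Product per 100 m² = 1.44561 / 14.5% = 9.96972 lb.
Convert to per m²: 9.96972 × 0.01 = 0.0996972 lb.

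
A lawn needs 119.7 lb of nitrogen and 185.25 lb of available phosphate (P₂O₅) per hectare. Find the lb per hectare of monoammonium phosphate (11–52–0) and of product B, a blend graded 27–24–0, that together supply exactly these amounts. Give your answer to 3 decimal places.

186.750 lb monoammonium phosphate, 367.250 lb product B

Let a = lb of monoammonium phosphate, b = lb of product B (per hectare).
N: 0.11·a + 0.27·b = 119.7
P₂O₅: 0.52·a + 0.24·b = 185.25
Solving simultaneously: a = 186.75, b = 367.25.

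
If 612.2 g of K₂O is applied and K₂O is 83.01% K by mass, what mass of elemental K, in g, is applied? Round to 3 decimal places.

508.187 g K

K = 612.2 × 0.8301 = 508.1872 g.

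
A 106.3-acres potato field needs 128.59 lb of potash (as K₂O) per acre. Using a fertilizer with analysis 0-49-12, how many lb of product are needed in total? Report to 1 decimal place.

113909.3 lb

Product per acre = 128.59 / 12% = 1071.58 lb.
Total product = 1071.58 × 106.3 = 113909.31 lb.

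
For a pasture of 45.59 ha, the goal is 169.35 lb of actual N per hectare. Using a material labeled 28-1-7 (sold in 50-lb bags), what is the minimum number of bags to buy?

Product per hectare = 169.35 / 28% = 604.821 lb.
Total product = 604.821 × 45.59 = 27573.8 lb.
Bags = ⌈27573.8 / 50⌉ = 552.

552 bags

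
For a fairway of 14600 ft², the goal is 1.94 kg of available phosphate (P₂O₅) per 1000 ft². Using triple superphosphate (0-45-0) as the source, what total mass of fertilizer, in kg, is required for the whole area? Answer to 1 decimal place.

Product per 1000 ft² = 1.94 / 45% = 4.31111 kg.
Total product = 4.31111 × 14600 / 1000 = 62.9422 kg.

62.9 kg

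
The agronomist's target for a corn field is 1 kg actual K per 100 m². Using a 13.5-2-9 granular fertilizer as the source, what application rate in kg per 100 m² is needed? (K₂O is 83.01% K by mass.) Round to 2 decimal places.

13.39 kg of product per hundred sq m

As K₂O: 1 / 0.8301 = 1.20467 kg per 100 m².
Product per 100 m² = 1.20467 / 9% = 13.3853 kg.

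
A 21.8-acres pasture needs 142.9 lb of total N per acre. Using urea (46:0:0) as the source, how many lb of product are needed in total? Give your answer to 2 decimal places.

Product per acre = 142.9 / 46% = 310.652 lb.
Total product = 310.652 × 21.8 = 6772.217 lb.

6772.22 lb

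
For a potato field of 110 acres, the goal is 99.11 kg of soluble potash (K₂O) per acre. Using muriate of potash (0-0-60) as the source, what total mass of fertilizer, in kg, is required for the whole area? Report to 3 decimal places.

18170.167 kg

Product per acre = 99.11 / 60% = 165.183 kg.
Total product = 165.183 × 110 = 18170.1667 kg.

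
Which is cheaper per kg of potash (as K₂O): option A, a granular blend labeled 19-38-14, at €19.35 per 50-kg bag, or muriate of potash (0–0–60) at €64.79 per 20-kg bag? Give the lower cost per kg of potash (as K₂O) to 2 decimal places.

option A: K₂O per bag = 50 × 14% = 7 kg; cost = 19.35 / 7 = €2.7643/kg K₂O.
muriate of potash: K₂O per bag = 20 × 60% = 12 kg; cost = 64.79 / 12 = €5.3992/kg K₂O.
option A is cheaper.

€2.76 per kg K₂O (option A)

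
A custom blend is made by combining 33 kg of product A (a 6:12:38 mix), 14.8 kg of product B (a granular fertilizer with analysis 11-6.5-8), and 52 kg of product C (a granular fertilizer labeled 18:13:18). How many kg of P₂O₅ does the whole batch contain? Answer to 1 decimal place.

11.7 kg P₂O₅

P₂O₅ mass = 12%×33 + 6.5%×14.8 + 13%×52 = 11.682 kg.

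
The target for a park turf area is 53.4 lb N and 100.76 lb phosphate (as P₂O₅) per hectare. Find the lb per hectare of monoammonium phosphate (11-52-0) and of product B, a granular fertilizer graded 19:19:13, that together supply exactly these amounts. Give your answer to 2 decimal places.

115.51 lb monoammonium phosphate, 214.18 lb product B

With a, b = lb per hectare of monoammonium phosphate and product B:
N: 0.11·a + 0.19·b = 53.4
P₂O₅: 0.52·a + 0.19·b = 100.76
From row1: a = (53.4 − 0.19·b) / 0.11.
Into row2: 0.52·(53.4 − 0.19·b)/0.11 + 0.19·b = 100.76 → b = 214.177, a = 115.512.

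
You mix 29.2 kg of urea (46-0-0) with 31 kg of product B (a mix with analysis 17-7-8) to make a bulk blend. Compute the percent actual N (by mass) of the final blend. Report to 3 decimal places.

31.066% N

Total mass = 29.2 + 31 = 60.2 kg.
N mass = 46%×29.2 + 17%×31 = 18.702 kg.
% N = 18.702 / 60.2 = 31.0664%.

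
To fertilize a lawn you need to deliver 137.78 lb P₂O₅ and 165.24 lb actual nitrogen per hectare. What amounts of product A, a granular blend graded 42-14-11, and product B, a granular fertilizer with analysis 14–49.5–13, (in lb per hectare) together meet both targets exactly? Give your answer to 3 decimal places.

331.942 lb product A, 184.461 lb product B

With a, b = lb per hectare of product A and product B:
P₂O₅: 0.14·a + 0.495·b = 137.78
N: 0.42·a + 0.14·b = 165.24
Eliminate b: (row1) − 0.495/0.14·(row2) → -1.345·a = -446.461, so a = 331.9416.
Then b = (165.24 − 0.42·331.9416) / 0.14 = 184.46097.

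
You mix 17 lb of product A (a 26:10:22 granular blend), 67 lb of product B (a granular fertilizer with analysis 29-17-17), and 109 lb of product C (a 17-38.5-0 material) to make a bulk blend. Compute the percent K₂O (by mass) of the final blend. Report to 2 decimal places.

7.84% K₂O

Total mass = 17 + 67 + 109 = 193 lb.
K₂O mass = 22%×17 + 17%×67 + 0%×109 = 15.13 lb.
% K₂O = 15.13 / 193 = 7.83938%.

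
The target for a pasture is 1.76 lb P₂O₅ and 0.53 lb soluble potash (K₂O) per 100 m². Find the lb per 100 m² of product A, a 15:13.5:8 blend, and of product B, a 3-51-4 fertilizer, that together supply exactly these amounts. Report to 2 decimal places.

5.65 lb product A, 1.96 lb product B

Per-100 m² balance (a = product A, b = product B):
P₂O₅: 0.135·a + 0.51·b = 1.76
K₂O: 0.08·a + 0.04·b = 0.53
From row1: a = (1.76 − 0.51·b) / 0.135.
Into row2: 0.08·(1.76 − 0.51·b)/0.135 + 0.04·b = 0.53 → b = 1.95621, a = 5.64689.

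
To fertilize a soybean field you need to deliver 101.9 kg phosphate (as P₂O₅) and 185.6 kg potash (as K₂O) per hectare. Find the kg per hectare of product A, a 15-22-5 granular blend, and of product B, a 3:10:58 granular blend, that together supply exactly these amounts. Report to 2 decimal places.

Per-hectare balance (a = product A, b = product B):
P₂O₅: 0.22·a + 0.1·b = 101.9
K₂O: 0.05·a + 0.58·b = 185.6
From row1: a = (101.9 − 0.1·b) / 0.22.
Into row2: 0.05·(101.9 − 0.1·b)/0.22 + 0.58·b = 185.6 → b = 291.493, a = 330.685.

330.69 kg product A, 291.49 kg product B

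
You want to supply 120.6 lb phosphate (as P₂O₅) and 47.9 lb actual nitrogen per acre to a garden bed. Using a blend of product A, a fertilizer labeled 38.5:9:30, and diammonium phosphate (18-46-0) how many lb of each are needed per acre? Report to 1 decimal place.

2.0 lb product A, 261.8 lb diammonium phosphate

Let a = lb of product A, b = lb of diammonium phosphate (per acre).
P₂O₅: 0.09·a + 0.46·b = 120.6
N: 0.385·a + 0.18·b = 47.9
Eliminate b: (row1) − 0.46/0.18·(row2) → -0.893889·a = -1.81111, so a = 2.0261.
Then b = (47.9 − 0.385·2.0261) / 0.18 = 261.778.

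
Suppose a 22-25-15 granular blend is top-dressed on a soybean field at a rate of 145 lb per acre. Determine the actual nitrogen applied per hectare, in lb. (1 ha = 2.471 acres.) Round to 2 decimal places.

nitrogen per acre = 145 × 22% = 31.9 lb.
Convert to per hectare: 31.9 × 2.471 = 78.8249 lb.

78.82 lb N per hectare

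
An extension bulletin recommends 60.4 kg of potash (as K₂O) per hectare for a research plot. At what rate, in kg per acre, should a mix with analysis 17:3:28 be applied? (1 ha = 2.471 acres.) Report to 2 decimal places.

Product per hectare = 60.4 / 28% = 215.714 kg.
Convert to per acre: 215.714 × 0.404694 = 87.2984 kg.

87.30 kg of product per acre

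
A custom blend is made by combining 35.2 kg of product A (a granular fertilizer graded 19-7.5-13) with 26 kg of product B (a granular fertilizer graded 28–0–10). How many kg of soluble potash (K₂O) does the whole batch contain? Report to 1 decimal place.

7.2 kg K₂O

K₂O mass = 13%×35.2 + 10%×26 = 7.176 kg.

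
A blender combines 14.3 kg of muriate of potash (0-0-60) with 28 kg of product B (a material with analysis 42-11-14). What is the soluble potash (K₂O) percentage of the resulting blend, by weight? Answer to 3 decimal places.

29.551% K₂O

Total mass = 14.3 + 28 = 42.3 kg.
K₂O mass = 60%×14.3 + 14%×28 = 12.5 kg.
% K₂O = 12.5 / 42.3 = 29.5508%.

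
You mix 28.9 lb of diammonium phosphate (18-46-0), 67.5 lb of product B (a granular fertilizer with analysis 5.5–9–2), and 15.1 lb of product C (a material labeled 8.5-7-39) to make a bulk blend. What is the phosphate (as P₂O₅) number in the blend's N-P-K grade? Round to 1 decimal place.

Total mass = 28.9 + 67.5 + 15.1 = 111.5 lb.
P₂O₅ mass = 46%×28.9 + 9%×67.5 + 7%×15.1 = 20.426 lb.
% P₂O₅ = 20.426 / 111.5 = 18.3193%.

18.3% P₂O₅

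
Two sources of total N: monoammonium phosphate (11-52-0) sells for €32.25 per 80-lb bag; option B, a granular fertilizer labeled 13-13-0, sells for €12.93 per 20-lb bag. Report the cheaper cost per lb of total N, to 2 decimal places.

monoammonium phosphate: N per bag = 80 × 11% = 8.8 lb; cost = 32.25 / 8.8 = €3.6648/lb N.
option B: N per bag = 20 × 13% = 2.6 lb; cost = 12.93 / 2.6 = €4.9731/lb N.
monoammonium phosphate is cheaper.

€3.66 per lb N (monoammonium phosphate)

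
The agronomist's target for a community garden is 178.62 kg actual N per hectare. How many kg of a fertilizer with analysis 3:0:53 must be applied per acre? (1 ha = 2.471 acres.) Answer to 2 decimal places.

Product per hectare = 178.62 / 3% = 5954 kg.
Convert to per acre: 5954 × 0.404694 = 2409.551 kg.

2409.55 kg of product per acre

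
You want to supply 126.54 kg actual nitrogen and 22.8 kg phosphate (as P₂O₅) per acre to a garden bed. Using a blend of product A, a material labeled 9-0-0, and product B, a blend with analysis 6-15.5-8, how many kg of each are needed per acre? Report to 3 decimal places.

1307.935 kg product A, 147.097 kg product B

With a, b = kg per acre of product A and product B:
N: 0.09·a + 0.06·b = 126.54
P₂O₅: 0·a + 0.155·b = 22.8
Solving simultaneously: a = 1307.93548, b = 147.0968.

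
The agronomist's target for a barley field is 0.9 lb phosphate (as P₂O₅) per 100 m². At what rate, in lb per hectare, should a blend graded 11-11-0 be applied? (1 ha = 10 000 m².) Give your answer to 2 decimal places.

Product per 100 m² = 0.9 / 11% = 8.18182 lb.
Convert to per hectare: 8.18182 × 100 = 818.182 lb.

818.18 lb of product per hectare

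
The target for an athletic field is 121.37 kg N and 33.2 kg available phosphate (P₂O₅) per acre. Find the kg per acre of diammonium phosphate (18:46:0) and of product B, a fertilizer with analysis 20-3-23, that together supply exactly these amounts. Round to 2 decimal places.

Let a = kg of diammonium phosphate, b = kg of product B (per acre).
N: 0.18·a + 0.2·b = 121.37
P₂O₅: 0.46·a + 0.03·b = 33.2
From row1: a = (121.37 − 0.2·b) / 0.18.
Into row2: 0.46·(121.37 − 0.2·b)/0.18 + 0.03·b = 33.2 → b = 575.684, a = 34.6293.

34.63 kg diammonium phosphate, 575.68 kg product B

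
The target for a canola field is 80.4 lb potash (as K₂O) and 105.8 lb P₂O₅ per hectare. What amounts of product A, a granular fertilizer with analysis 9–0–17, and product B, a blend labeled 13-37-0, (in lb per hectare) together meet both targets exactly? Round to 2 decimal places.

Let a = lb of product A, b = lb of product B (per hectare).
K₂O: 0.17·a + 0·b = 80.4
P₂O₅: 0·a + 0.37·b = 105.8
Solving simultaneously: a = 472.941, b = 285.946.

472.94 lb product A, 285.95 lb product B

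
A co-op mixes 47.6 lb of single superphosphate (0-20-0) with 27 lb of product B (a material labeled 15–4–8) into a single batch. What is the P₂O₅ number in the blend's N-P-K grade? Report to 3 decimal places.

14.209% P₂O₅

Total mass = 47.6 + 27 = 74.6 lb.
P₂O₅ mass = 20%×47.6 + 4%×27 = 10.6 lb.
% P₂O₅ = 10.6 / 74.6 = 14.2091%.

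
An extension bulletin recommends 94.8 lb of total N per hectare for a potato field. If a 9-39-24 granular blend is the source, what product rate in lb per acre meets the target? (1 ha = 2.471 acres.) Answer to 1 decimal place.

Product per hectare = 94.8 / 9% = 1053.33 lb.
Convert to per acre: 1053.33 × 0.404694 = 426.278 lb.

426.3 lb of product per acre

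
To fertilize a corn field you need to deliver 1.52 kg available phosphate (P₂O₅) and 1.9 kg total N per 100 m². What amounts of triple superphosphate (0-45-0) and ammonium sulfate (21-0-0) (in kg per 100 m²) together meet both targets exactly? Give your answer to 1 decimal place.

Per-100 m² balance (a = triple superphosphate, b = ammonium sulfate):
P₂O₅: 0.45·a + 0·b = 1.52
N: 0·a + 0.21·b = 1.9
Solving simultaneously: a = 3.37778, b = 9.04762.

3.4 kg triple superphosphate, 9.0 kg ammonium sulfate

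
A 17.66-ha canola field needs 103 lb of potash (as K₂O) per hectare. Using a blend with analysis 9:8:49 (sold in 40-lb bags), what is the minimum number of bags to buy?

93 bags

Product per hectare = 103 / 49% = 210.204 lb.
Total product = 210.204 × 17.66 = 3712.2 lb.
Bags = ⌈3712.2 / 40⌉ = 93.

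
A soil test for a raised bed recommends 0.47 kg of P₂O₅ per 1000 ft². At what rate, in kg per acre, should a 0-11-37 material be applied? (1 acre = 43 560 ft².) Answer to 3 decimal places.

186.120 kg of product per acre

Product per 1000 ft² = 0.47 / 11% = 4.27273 kg.
Convert to per acre: 4.27273 × 43.56 = 186.12 kg.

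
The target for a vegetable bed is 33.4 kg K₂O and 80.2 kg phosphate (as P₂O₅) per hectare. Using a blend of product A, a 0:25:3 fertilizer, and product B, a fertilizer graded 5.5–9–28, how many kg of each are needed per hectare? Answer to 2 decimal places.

Let a = kg of product A, b = kg of product B (per hectare).
K₂O: 0.03·a + 0.28·b = 33.4
P₂O₅: 0.25·a + 0.09·b = 80.2
From row1: a = (33.4 − 0.28·b) / 0.03.
Into row2: 0.25·(33.4 − 0.28·b)/0.03 + 0.09·b = 80.2 → b = 88.321, a = 289.004.

289.00 kg product A, 88.32 kg product B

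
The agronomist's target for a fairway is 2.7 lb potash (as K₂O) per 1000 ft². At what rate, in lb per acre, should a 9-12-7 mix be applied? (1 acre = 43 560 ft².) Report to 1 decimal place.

1680.2 lb of product per acre

Product per 1000 ft² = 2.7 / 7% = 38.5714 lb.
Convert to per acre: 38.5714 × 43.56 = 1680.17 lb.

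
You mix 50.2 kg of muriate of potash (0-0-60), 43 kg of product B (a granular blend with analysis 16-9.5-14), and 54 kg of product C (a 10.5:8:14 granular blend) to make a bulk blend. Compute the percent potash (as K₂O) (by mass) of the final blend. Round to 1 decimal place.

29.7% K₂O

Total mass = 50.2 + 43 + 54 = 147.2 kg.
K₂O mass = 60%×50.2 + 14%×43 + 14%×54 = 43.7 kg.
% K₂O = 43.7 / 147.2 = 29.6875%.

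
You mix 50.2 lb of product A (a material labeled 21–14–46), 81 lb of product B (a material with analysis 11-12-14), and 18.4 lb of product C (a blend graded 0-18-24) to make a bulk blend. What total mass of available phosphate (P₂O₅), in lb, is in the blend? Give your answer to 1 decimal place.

20.1 lb P₂O₅

P₂O₅ mass = 14%×50.2 + 12%×81 + 18%×18.4 = 20.06 lb.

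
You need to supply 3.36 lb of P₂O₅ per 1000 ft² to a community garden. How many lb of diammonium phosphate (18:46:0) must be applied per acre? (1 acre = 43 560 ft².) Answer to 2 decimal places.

Product per 1000 ft² = 3.36 / 46% = 7.30435 lb.
Convert to per acre: 7.30435 × 43.56 = 318.177 lb.

318.18 lb of product per acre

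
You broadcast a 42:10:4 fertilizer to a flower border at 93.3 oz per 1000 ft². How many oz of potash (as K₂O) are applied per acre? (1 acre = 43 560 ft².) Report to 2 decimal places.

162.57 oz K₂O per acre

K₂O per 1000 ft² = 93.3 × 4% = 3.732 oz.
Convert to per acre: 3.732 × 43.56 = 162.566 oz.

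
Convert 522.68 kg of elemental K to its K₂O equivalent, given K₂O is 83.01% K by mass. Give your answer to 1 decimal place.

629.7 kg K₂O

K₂O = 522.68 / 0.8301 = 629.659 kg.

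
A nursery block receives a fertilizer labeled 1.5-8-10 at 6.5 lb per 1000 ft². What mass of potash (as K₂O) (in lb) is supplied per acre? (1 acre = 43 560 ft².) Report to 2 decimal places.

28.31 lb K₂O per acre

K₂O per 1000 ft² = 6.5 × 10% = 0.65 lb.
Convert to per acre: 0.65 × 43.56 = 28.314 lb.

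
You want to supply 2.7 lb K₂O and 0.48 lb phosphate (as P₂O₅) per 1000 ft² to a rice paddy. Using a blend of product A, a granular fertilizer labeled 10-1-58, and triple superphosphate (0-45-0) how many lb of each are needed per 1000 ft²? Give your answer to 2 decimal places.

4.66 lb product A, 0.96 lb triple superphosphate

Let a = lb of product A, b = lb of triple superphosphate (per 1000 ft²).
K₂O: 0.58·a + 0·b = 2.7
P₂O₅: 0.01·a + 0.45·b = 0.48
Eliminate a: (row1) − 0.58/0.01·(row2) → -26.1·b = -25.14, so b = 0.963218.
Back-substitute: a = (2.7 − 0·0.963218) / 0.58 = 4.65517.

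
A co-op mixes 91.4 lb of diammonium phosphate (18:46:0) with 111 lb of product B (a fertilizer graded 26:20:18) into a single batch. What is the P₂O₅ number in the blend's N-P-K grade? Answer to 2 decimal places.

Total mass = 91.4 + 111 = 202.4 lb.
P₂O₅ mass = 46%×91.4 + 20%×111 = 64.244 lb.
% P₂O₅ = 64.244 / 202.4 = 31.7411%.

31.74% P₂O₅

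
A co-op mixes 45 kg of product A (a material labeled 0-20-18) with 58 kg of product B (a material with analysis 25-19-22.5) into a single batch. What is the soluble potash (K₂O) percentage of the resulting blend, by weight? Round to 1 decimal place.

20.5% K₂O

Total mass = 45 + 58 = 103 kg.
K₂O mass = 18%×45 + 22.5%×58 = 21.15 kg.
% K₂O = 21.15 / 103 = 20.534%.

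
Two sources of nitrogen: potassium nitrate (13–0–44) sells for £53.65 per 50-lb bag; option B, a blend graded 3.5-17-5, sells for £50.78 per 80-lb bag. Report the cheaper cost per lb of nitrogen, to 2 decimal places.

£8.25 per lb N (potassium nitrate)

potassium nitrate: N per bag = 50 × 13% = 6.5 lb; cost = 53.65 / 6.5 = £8.2538/lb N.
option B: N per bag = 80 × 3.5% = 2.8 lb; cost = 50.78 / 2.8 = £18.1357/lb N.
potassium nitrate is cheaper.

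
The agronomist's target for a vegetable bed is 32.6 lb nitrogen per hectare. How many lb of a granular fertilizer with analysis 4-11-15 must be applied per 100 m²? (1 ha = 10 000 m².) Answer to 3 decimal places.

8.150 lb of product per hundred sq m

Product per hectare = 32.6 / 4% = 815 lb.
Convert to per 100 m²: 815 × 0.01 = 8.15 lb.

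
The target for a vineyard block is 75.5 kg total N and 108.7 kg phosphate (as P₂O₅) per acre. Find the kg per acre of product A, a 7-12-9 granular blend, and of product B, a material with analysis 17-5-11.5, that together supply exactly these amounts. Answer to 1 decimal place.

870.1 kg product A, 85.9 kg product B

Per-acre balance (a = product A, b = product B):
N: 0.07·a + 0.17·b = 75.5
P₂O₅: 0.12·a + 0.05·b = 108.7
Eliminate a: (row1) − 0.07/0.12·(row2) → 0.140833·b = 12.0917, so b = 85.858.
Back-substitute: a = (75.5 − 0.17·85.858) / 0.07 = 870.059.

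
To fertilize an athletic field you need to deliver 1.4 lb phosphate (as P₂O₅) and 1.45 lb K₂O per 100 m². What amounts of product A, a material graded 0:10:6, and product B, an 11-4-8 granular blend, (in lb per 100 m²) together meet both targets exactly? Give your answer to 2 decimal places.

9.64 lb product A, 10.89 lb product B

With a, b = lb per 100 m² of product A and product B:
P₂O₅: 0.1·a + 0.04·b = 1.4
K₂O: 0.06·a + 0.08·b = 1.45
Solving simultaneously: a = 9.64286, b = 10.8929.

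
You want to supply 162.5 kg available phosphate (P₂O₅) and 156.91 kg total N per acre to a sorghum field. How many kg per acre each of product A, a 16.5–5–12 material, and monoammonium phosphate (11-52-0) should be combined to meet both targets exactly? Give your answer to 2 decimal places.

Let a = kg of product A, b = kg of monoammonium phosphate (per acre).
P₂O₅: 0.05·a + 0.52·b = 162.5
N: 0.165·a + 0.11·b = 156.91
Solving simultaneously: a = 793.502, b = 236.202.

793.50 kg product A, 236.20 kg monoammonium phosphate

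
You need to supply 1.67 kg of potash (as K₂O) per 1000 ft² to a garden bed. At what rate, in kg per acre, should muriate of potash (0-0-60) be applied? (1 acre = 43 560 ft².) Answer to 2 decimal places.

Product per 1000 ft² = 1.67 / 60% = 2.78333 kg.
Convert to per acre: 2.78333 × 43.56 = 121.242 kg.

121.24 kg of product per acre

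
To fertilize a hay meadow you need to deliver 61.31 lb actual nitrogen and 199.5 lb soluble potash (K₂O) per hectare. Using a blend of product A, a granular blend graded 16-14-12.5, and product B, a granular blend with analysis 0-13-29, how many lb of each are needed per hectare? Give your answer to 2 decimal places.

383.19 lb product A, 522.76 lb product B

With a, b = lb per hectare of product A and product B:
N: 0.16·a + 0·b = 61.31
K₂O: 0.125·a + 0.29·b = 199.5
Solving simultaneously: a = 383.188, b = 522.764.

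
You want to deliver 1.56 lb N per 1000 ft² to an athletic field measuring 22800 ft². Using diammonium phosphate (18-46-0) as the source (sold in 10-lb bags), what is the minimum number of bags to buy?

Product per 1000 ft² = 1.56 / 18% = 8.66667 lb.
Total product = 8.66667 × 22800 / 1000 = 197.6 lb.
Bags = ⌈197.6 / 10⌉ = 20.

20 bags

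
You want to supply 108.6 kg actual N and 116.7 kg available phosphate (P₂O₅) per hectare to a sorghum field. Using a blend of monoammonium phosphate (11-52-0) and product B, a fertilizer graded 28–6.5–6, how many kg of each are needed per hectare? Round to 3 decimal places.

185.027 kg monoammonium phosphate, 315.168 kg product B

Per-hectare balance (a = monoammonium phosphate, b = product B):
N: 0.11·a + 0.28·b = 108.6
P₂O₅: 0.52·a + 0.065·b = 116.7
Solving simultaneously: a = 185.0271, b = 315.1679.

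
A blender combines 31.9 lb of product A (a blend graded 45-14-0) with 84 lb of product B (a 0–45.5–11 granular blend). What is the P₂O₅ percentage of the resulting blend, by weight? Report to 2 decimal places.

Total mass = 31.9 + 84 = 115.9 lb.
P₂O₅ mass = 14%×31.9 + 45.5%×84 = 42.686 lb.
% P₂O₅ = 42.686 / 115.9 = 36.83003%.

36.83% P₂O₅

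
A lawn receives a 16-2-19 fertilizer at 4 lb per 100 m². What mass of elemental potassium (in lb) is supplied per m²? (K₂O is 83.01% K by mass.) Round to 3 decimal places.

0.006 lb K per sq m

K₂O per 100 m² = 4 × 19% = 0.76 lb.
Elemental K = 0.76 × 0.8301 = 0.630876 lb per 100 m².
Convert to per m²: 0.630876 × 0.01 = 0.00630876 lb.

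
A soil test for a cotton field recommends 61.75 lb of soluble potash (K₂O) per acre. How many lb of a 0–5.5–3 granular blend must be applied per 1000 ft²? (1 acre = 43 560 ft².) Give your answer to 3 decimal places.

47.253 lb of product per thousand sq ft

Product per acre = 61.75 / 3% = 2058.33 lb.
Convert to per 1000 ft²: 2058.33 × 0.0229568 = 47.2528 lb.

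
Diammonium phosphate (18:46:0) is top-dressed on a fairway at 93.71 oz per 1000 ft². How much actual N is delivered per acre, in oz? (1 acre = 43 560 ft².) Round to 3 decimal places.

734.761 oz N per acre

nitrogen per 1000 ft² = 93.71 × 18% = 16.8678 oz.
Convert to per acre: 16.8678 × 43.56 = 734.7614 oz.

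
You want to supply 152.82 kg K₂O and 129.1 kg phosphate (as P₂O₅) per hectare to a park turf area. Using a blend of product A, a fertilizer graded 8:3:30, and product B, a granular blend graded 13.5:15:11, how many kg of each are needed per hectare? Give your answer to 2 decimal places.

Per-hectare balance (a = product A, b = product B):
K₂O: 0.3·a + 0.11·b = 152.82
P₂O₅: 0.03·a + 0.15·b = 129.1
Eliminate a: (row1) − 0.3/0.03·(row2) → -1.39·b = -1138.18, so b = 818.8345.
Back-substitute: a = (152.82 − 0.11·818.8345) / 0.3 = 209.161.

209.16 kg product A, 818.83 kg product B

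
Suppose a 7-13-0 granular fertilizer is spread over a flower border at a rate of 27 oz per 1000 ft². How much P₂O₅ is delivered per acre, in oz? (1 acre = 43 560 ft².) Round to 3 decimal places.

P₂O₅ per 1000 ft² = 27 × 13% = 3.51 oz.
Convert to per acre: 3.51 × 43.56 = 152.8956 oz.

152.896 oz P₂O₅ per acre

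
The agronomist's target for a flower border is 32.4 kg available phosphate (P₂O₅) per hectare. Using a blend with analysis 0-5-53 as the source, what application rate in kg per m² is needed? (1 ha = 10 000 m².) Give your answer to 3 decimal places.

0.065 kg of product per sq m

Product per hectare = 32.4 / 5% = 648 kg.
Convert to per m²: 648 × 0.0001 = 0.0648 kg.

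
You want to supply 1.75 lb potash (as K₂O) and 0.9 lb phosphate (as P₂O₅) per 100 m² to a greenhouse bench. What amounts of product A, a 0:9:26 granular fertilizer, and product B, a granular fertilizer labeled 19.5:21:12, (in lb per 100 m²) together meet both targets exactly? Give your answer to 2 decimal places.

Per-100 m² balance (a = product A, b = product B):
K₂O: 0.26·a + 0.12·b = 1.75
P₂O₅: 0.09·a + 0.21·b = 0.9
From row1: a = (1.75 − 0.12·b) / 0.26.
Into row2: 0.09·(1.75 − 0.12·b)/0.26 + 0.21·b = 0.9 → b = 1.74658, a = 5.92466.

5.92 lb product A, 1.75 lb product B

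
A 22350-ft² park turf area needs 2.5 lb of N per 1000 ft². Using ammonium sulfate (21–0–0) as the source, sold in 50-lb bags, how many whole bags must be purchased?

Product per 1000 ft² = 2.5 / 21% = 11.9048 lb.
Total product = 11.9048 × 22350 / 1000 = 266.071 lb.
Bags = ⌈266.071 / 50⌉ = 6.

6 bags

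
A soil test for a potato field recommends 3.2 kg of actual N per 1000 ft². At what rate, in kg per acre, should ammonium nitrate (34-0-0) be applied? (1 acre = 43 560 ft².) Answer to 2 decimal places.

Product per 1000 ft² = 3.2 / 34% = 9.41176 kg.
Convert to per acre: 9.41176 × 43.56 = 409.976 kg.

409.98 kg of product per acre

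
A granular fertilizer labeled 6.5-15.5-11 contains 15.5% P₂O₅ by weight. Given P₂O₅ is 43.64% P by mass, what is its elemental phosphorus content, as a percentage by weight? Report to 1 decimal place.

6.8% P

%P = 15.5 × 0.4364 = 6.7642%.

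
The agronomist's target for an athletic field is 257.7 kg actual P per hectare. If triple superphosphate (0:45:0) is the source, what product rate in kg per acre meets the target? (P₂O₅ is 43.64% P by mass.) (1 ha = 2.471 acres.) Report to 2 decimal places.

531.06 kg of product per acre

As P₂O₅: 257.7 / 0.4364 = 590.513 kg per hectare.
Product per hectare = 590.513 / 45% = 1312.25 kg.
Convert to per acre: 1312.25 × 0.404694 = 531.061 kg.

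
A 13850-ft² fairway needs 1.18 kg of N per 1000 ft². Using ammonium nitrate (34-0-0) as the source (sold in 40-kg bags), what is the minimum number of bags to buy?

2 bags

Product per 1000 ft² = 1.18 / 34% = 3.47059 kg.
Total product = 3.47059 × 13850 / 1000 = 48.0676 kg.
Bags = ⌈48.0676 / 40⌉ = 2.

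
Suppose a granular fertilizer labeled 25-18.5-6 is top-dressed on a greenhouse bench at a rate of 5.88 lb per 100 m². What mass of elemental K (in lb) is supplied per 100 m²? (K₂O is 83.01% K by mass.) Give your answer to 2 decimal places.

0.29 lb K per hundred sq m

K₂O per 100 m² = 5.88 × 6% = 0.3528 lb.
Elemental K = 0.3528 × 0.8301 = 0.292859 lb per 100 m².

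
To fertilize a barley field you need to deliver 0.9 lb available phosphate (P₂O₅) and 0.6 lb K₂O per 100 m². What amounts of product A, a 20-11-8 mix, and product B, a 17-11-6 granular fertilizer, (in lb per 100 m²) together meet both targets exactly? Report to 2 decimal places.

Per-100 m² balance (a = product A, b = product B):
P₂O₅: 0.11·a + 0.11·b = 0.9
K₂O: 0.08·a + 0.06·b = 0.6
From row1: a = (0.9 − 0.11·b) / 0.11.
Into row2: 0.08·(0.9 − 0.11·b)/0.11 + 0.06·b = 0.6 → b = 2.72727, a = 5.45455.

5.45 lb product A, 2.73 lb product B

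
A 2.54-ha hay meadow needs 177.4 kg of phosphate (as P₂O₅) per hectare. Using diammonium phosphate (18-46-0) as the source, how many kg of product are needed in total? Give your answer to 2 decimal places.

979.56 kg

Product per hectare = 177.4 / 46% = 385.652 kg.
Total product = 385.652 × 2.54 = 979.557 kg.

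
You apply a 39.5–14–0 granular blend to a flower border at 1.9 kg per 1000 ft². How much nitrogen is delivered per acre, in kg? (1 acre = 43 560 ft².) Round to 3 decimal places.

32.692 kg N per acre

nitrogen per 1000 ft² = 1.9 × 39.5% = 0.7505 kg.
Convert to per acre: 0.7505 × 43.56 = 32.6918 kg.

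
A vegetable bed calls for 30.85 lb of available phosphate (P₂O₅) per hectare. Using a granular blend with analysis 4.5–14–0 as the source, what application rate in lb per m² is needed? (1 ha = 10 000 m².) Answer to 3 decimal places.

Product per hectare = 30.85 / 14% = 220.357 lb.
Convert to per m²: 220.357 × 0.0001 = 0.0220357 lb.

0.022 lb of product per sq m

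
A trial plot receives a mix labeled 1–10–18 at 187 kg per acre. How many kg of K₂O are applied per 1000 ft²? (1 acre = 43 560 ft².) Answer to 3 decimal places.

K₂O per acre = 187 × 18% = 33.66 kg.
Convert to per 1000 ft²: 33.66 × 0.0229568 = 0.772727 kg.

0.773 kg K₂O per thousand sq ft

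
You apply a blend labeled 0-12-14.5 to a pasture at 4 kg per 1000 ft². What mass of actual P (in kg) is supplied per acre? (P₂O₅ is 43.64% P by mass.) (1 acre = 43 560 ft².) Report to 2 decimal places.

P₂O₅ per 1000 ft² = 4 × 12% = 0.48 kg.
Elemental P = 0.48 × 0.4364 = 0.209472 kg per 1000 ft².
Convert to per acre: 0.209472 × 43.56 = 9.1246 kg.

9.12 kg P per acre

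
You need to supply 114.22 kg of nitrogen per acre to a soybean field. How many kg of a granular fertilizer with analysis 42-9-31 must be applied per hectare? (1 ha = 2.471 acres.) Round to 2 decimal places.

Product per acre = 114.22 / 42% = 271.952 kg.
Convert to per hectare: 271.952 × 2.471 = 671.994 kg.

671.99 kg of product per hectare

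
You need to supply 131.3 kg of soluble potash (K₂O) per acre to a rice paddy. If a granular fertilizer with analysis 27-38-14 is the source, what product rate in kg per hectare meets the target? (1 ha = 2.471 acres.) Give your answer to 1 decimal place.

2317.4 kg of product per hectare

Product per acre = 131.3 / 14% = 937.857 kg.
Convert to per hectare: 937.857 × 2.471 = 2317.445 kg.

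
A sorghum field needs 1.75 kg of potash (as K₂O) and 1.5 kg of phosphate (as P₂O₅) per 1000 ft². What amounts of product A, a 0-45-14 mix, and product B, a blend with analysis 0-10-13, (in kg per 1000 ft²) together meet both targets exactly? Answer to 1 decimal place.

Let a = kg of product A, b = kg of product B (per 1000 ft²).
K₂O: 0.14·a + 0.13·b = 1.75
P₂O₅: 0.45·a + 0.1·b = 1.5
Eliminate a: (row1) − 0.14/0.45·(row2) → 0.0988889·b = 1.28333, so b = 12.9775.
Back-substitute: a = (1.75 − 0.13·12.9775) / 0.14 = 0.449438.

0.4 kg product A, 13.0 kg product B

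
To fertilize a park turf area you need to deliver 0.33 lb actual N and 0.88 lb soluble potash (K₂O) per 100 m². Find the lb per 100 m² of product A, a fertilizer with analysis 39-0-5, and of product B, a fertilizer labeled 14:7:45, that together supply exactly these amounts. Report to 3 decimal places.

Per-100 m² balance (a = product A, b = product B):
N: 0.39·a + 0.14·b = 0.33
K₂O: 0.05·a + 0.45·b = 0.88
Solving simultaneously: a = 0.150148, b = 1.93887.

0.150 lb product A, 1.939 lb product B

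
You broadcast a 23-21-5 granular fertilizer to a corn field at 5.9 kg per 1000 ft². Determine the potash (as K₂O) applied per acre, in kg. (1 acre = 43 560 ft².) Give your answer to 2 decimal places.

K₂O per 1000 ft² = 5.9 × 5% = 0.295 kg.
Convert to per acre: 0.295 × 43.56 = 12.8502 kg.

12.85 kg K₂O per acre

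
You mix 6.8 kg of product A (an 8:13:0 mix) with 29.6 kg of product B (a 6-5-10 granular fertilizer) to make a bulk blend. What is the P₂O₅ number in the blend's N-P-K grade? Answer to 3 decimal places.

6.495% P₂O₅

Total mass = 6.8 + 29.6 = 36.4 kg.
P₂O₅ mass = 13%×6.8 + 5%×29.6 = 2.364 kg.
% P₂O₅ = 2.364 / 36.4 = 6.49451%.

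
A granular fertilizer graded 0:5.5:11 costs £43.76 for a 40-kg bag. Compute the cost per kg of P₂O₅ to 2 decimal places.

£19.89 per kg P₂O₅

P₂O₅ in bag = 40 × 5.5% = 2.2 kg.
Cost per kg P₂O₅ = £43.76 / 2.2 = £19.8909.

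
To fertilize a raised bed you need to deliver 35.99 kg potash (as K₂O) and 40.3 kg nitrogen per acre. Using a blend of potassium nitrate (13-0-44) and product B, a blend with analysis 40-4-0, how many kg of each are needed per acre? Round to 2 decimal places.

81.80 kg potassium nitrate, 74.17 kg product B

Let a = kg of potassium nitrate, b = kg of product B (per acre).
K₂O: 0.44·a + 0·b = 35.99
N: 0.13·a + 0.4·b = 40.3
From row1: a = (35.99 − 0·b) / 0.44.
Into row2: 0.13·(35.99 − 0·b)/0.44 + 0.4·b = 40.3 → b = 74.1665, a = 81.7955.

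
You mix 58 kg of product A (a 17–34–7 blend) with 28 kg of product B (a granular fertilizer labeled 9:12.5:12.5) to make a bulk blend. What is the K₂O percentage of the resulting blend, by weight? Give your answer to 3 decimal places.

Total mass = 58 + 28 = 86 kg.
K₂O mass = 7%×58 + 12.5%×28 = 7.56 kg.
% K₂O = 7.56 / 86 = 8.7907%.

8.791% K₂O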